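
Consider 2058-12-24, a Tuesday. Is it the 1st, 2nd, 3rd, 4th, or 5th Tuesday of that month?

4th

Day 24 falls in week ⌈24/7⌉ of the month.
Days 1–7 hold the 1st Tuesday, 8–14 the 2nd, 15–21 the 3rd, 22–28 the 4th, 29–31 the 5th.
24 is in the range for the 4th.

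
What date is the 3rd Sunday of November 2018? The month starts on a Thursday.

2018-11-18

November 2018 begins on a Thursday, so the first Sunday is November 4 (3 days later).
The 3rd Sunday is 2 weeks later: 4 + 14 = 18.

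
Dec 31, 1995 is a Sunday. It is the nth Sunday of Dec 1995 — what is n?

Day 31 falls in week ⌈31/7⌉ of the month.
Days 1–7 hold the 1st Sunday, 8–14 the 2nd, 15–21 the 3rd, 22–28 the 4th, 29–31 the 5th.
31 is in the range for the 5th.

5th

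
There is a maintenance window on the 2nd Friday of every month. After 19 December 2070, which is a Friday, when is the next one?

9 January 2071

December 2070 starts on a Monday; its first Friday is the 5th, so the 2nd Friday is the 12th — 12 December 2070.
That is not after 19 December 2070, so look at January 2071.
January 2071 starts on a Thursday; its first Friday is the 2nd, so the 2nd Friday is the 9th — 9 January 2071.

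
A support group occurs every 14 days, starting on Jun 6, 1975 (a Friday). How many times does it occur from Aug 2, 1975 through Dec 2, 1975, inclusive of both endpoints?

8

Occurrences land 14·i days after Jun 6, 1975 for i = 0, 1, 2, …
Aug 2, 1975 is 57 days after the start; 57 ÷ 14 = 4 remainder 1; since the remainder is 1, round up to i = 5. First occurrence in the window: #6 on Aug 15, 1975 (5×14 = 70 days in).
Dec 2, 1975 is 179 days after the start; 179 ÷ 14 = 12 remainder 11. Last occurrence in the window: #13 on Nov 21, 1975.
Occurrences #6 through #13: 8 in total.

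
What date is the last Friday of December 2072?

The first Friday of December 2072 is December 2.
December 2072 has 31 days. Adding weeks: 2, 9, 16, 23, 30 — the last one ≤ 31 is the 30th.

2072-12-30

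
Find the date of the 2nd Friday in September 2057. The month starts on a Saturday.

September 2057 begins on a Saturday, so the first Friday is September 7 (6 days later).
The 2nd Friday is 1 weeks later: 7 + 7 = 14.

2057-09-14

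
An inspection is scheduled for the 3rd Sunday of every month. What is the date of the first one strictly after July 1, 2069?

July 2069 starts on a Monday; its first Sunday is the 7th, so the 3rd Sunday is the 21st — July 21, 2069.
July 21, 2069 is after July 1, 2069, so that is the next one.

July 21, 2069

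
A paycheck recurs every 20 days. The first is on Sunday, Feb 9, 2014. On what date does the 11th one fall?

Aug 28, 2014

The 11th occurrence is 10 intervals after the first: 10 × 20 = 200 days after Feb 9, 2014.
Feb has 28 days — 19 days to the end of Feb leaves 181.
Mar has 31 days (150 left).
Apr has 30 days (120 left).
May has 31 days (89 left).
Jun has 30 days (59 left).
Jul has 31 days (28 left).
28 days into Aug → Aug 28, 2014.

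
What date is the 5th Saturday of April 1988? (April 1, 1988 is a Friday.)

1988-04-30

April 1988 begins on a Friday, so the first Saturday is April 2 (1 day later).
The 5th Saturday is 4 weeks later: 2 + 28 = 30.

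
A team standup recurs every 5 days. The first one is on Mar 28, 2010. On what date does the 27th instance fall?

Aug 5, 2010

The 27th occurrence is 26 intervals after the first: 26 × 5 = 130 days after Mar 28, 2010.
Mar has 31 days — 3 days to the end of Mar leaves 127.
Apr has 30 days (97 left).
May has 31 days (66 left).
Jun has 30 days (36 left).
Jul has 31 days (5 left).
5 days into Aug → Aug 5, 2010.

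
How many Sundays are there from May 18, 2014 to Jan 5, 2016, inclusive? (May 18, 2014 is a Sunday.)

May 18, 2014 is a Sunday; the first Sunday on or after it is May 18, 2014.
From May 18, 2014 to Jan 5, 2016: 227 + 365 + 5 = 597 days (rest of 2014, 2015, to Jan 5, 2016 in 2016).
597 ÷ 7 = 85 full weeks with remainder 2, so 85 more Sundays after the first → 86.

86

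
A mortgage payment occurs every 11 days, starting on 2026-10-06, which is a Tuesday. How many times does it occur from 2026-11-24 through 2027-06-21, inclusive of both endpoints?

Occurrences land 11·i days after 2026-10-06 for i = 0, 1, 2, …
2026-11-24 is 49 days after the start; 49 ÷ 11 = 4 remainder 5; since the remainder is 5, round up to i = 5. First occurrence in the window: #6 on 2026-11-30 (5×11 = 55 days in).
2027-06-21 is 258 days after the start; 258 ÷ 11 = 23 remainder 5. Last occurrence in the window: #24 on 2027-06-16.
Occurrences #6 through #24: 19 in total.

19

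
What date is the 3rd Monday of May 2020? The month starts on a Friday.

May 2020 begins on a Friday, so the first Monday is May 4 (3 days later).
The 3rd Monday is 2 weeks later: 4 + 14 = 18.

2020-05-18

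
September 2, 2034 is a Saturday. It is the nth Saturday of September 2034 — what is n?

1st

Day 2 falls in week ⌈2/7⌉ of the month.
Days 1–7 hold the 1st Saturday, 8–14 the 2nd, 15–21 the 3rd, 22–28 the 4th, 29–31 the 5th.
2 is in the range for the 1st.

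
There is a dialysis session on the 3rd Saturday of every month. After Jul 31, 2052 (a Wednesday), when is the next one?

Aug 17, 2052

Jul 2052 starts on a Monday; its first Saturday is the 6th, so the 3rd Saturday is the 20th — Jul 20, 2052.
That is not after Jul 31, 2052, so look at Aug 2052.
Aug 2052 starts on a Thursday; its first Saturday is the 3rd, so the 3rd Saturday is the 17th — Aug 17, 2052.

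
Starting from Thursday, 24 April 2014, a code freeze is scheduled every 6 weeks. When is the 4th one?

The 4th occurrence is 3 intervals after the first: 3 × 42 = 126 days after 24 April 2014.
April has 30 days — 6 days to the end of April leaves 120.
May has 31 days (89 left).
June has 30 days (59 left).
July has 31 days (28 left).
28 days into August → 28 August 2014.

28 August 2014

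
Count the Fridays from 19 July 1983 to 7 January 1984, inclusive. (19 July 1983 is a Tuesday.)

25

19 July 1983 is a Tuesday; the first Friday on or after it is 22 July 1983 (3 days later).
From 22 July 1983 to 7 January 1984: 9 + 31 + 30 + 31 + 30 + 31 + 7 = 169 days (rest of July, August, September, October, November, December, January).
169 ÷ 7 = 24 full weeks with remainder 1, so 24 more Fridays after the first → 25.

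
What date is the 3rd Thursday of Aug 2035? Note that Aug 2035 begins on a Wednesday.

Aug 2035 begins on a Wednesday, so the first Thursday is Aug 2 (1 day later).
The 3rd Thursday is 2 weeks later: 2 + 14 = 16.

Aug 16, 2035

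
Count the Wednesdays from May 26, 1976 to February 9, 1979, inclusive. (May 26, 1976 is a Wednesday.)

142

May 26, 1976 is a Wednesday; the first Wednesday on or after it is May 26, 1976.
From May 26, 1976 to February 9, 1979: 219 + 365 + 365 + 40 = 989 days (rest of 1976, 1977, 1978, to February 9, 1979 in 1979).
989 ÷ 7 = 141 full weeks with remainder 2, so 141 more Wednesdays after the first → 142.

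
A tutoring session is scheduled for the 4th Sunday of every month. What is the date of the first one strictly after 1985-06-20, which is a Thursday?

1985-06-23

June 1985 starts on a Saturday; its first Sunday is the 2nd, so the 4th Sunday is the 23rd — 1985-06-23.
1985-06-23 is after 1985-06-20, so that is the next one.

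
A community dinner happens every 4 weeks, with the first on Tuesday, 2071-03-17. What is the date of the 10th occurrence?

The 10th occurrence is 9 intervals after the first: 9 × 28 = 252 days after 2071-03-17.
March has 31 days — 14 days to the end of March leaves 238.
April has 30 days (208 left).
May has 31 days (177 left).
June has 30 days (147 left).
July has 31 days (116 left).
August has 31 days (85 left).
September has 30 days (55 left).
October has 31 days (24 left).
24 days into November → 2071-11-24.

2071-11-24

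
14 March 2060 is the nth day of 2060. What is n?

74

Days in months before March: 31 + 29 = 60.
Plus 14 days into March → day 74.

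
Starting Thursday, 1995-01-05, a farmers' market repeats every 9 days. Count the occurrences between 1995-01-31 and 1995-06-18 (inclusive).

Occurrences land 9·i days after 1995-01-05 for i = 0, 1, 2, …
1995-01-31 is 26 days after the start; 26 ÷ 9 = 2 remainder 8; since the remainder is 8, round up to i = 3. First occurrence in the window: #4 on 1995-02-01 (3×9 = 27 days in).
1995-06-18 is 164 days after the start; 164 ÷ 9 = 18 remainder 2. Last occurrence in the window: #19 on 1995-06-16.
Occurrences #4 through #19: 16 in total.

16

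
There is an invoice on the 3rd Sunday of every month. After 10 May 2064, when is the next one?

18 May 2064

May 2064 starts on a Thursday; its first Sunday is the 4th, so the 3rd Sunday is the 18th — 18 May 2064.
18 May 2064 is after 10 May 2064, so that is the next one.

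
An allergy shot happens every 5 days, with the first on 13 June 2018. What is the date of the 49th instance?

The 49th occurrence is 48 intervals after the first: 48 × 5 = 240 days after 13 June 2018.
June has 30 days — 17 days to the end of June leaves 223.
July has 31 days (192 left).
August has 31 days (161 left).
September has 30 days (131 left).
October has 31 days (100 left).
November has 30 days (70 left).
December has 31 days (39 left).
January has 31 days (8 left).
8 days into February → 8 February 2019.

8 February 2019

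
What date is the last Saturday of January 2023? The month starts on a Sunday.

January 2023 begins on a Sunday, so the first Saturday is January 7 (6 days later).
January 2023 has 31 days. Adding weeks: 7, 14, 21, 28 — the last one ≤ 31 is the 28th.

January 28, 2023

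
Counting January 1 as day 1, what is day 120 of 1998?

April 30, 1998

January has 31 days (120 − 31 = 89 remain).
February has 28 days (89 − 28 = 61 remain).
March has 31 days (61 − 31 = 30 remain).
30 into April → April 30.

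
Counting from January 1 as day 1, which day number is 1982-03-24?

Days in months before March: 31 + 28 = 59.
Plus 24 days into March → day 83.

83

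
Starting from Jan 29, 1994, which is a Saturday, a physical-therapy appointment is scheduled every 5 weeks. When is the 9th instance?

Nov 5, 1994

The 9th occurrence is 8 intervals after the first: 8 × 35 = 280 days after Jan 29, 1994.
Jan has 31 days — 2 days to the end of Jan leaves 278.
Feb has 28 days (250 left).
Mar has 31 days (219 left).
Apr has 30 days (189 left).
May has 31 days (158 left).
Jun has 30 days (128 left).
Jul has 31 days (97 left).
Aug has 31 days (66 left).
Sep has 30 days (36 left).
Oct has 31 days (5 left).
5 days into Nov → Nov 5, 1994.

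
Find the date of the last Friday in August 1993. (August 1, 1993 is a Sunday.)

August 1993 begins on a Sunday, so the first Friday is August 6 (5 days later).
August 1993 has 31 days. Adding weeks: 6, 13, 20, 27 — the last one ≤ 31 is the 27th.

August 27, 1993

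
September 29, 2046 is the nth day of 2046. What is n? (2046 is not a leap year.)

272

Days in months before September: 31 + 28 + 31 + 30 + 31 + 30 + 31 + 31 = 243.
Plus 29 days into September → day 272.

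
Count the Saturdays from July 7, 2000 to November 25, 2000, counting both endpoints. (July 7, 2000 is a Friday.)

July 7, 2000 is a Friday; the first Saturday on or after it is July 8, 2000 (1 day later).
From July 8, 2000 to November 25, 2000: 23 + 31 + 30 + 31 + 25 = 140 days (rest of July, August, September, October, November).
140 ÷ 7 = 20 full weeks with remainder 0, so 20 more Saturdays after the first → 21.

21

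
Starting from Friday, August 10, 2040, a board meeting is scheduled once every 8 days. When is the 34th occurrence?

May 1, 2041

The 34th occurrence is 33 intervals after the first: 33 × 8 = 264 days after August 10, 2040.
August has 31 days — 21 days to the end of August leaves 243.
September has 30 days (213 left).
October has 31 days (182 left).
November has 30 days (152 left).
December has 31 days (121 left).
January has 31 days (90 left).
February has 28 days (62 left).
March has 31 days (31 left).
April has 30 days (1 left).
1 day into May → May 1, 2041.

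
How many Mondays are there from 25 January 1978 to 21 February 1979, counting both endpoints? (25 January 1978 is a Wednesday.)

56

25 January 1978 is a Wednesday; the first Monday on or after it is 30 January 1978 (5 days later).
From 30 January 1978 to 21 February 1979: 335 + 52 = 387 days (rest of 1978, to 21 February 1979 in 1979).
387 ÷ 7 = 55 full weeks with remainder 2, so 55 more Mondays after the first → 56.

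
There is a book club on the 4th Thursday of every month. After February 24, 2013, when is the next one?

February 2013 starts on a Friday; its first Thursday is the 7th, so the 4th Thursday is the 28th — February 28, 2013.
February 28, 2013 is after February 24, 2013, so that is the next one.

February 28, 2013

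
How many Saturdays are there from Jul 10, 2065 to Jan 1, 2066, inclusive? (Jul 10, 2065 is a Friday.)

Jul 10, 2065 is a Friday; the first Saturday on or after it is Jul 11, 2065 (1 day later).
From Jul 11, 2065 to Jan 1, 2066: 20 + 31 + 30 + 31 + 30 + 31 + 1 = 174 days (rest of Jul, Aug, Sep, Oct, Nov, Dec, Jan).
174 ÷ 7 = 24 full weeks with remainder 6, so 24 more Saturdays after the first → 25.

25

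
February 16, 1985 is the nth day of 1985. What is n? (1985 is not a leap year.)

47

Days in months before February: 31 = 31.
Plus 16 days into February → day 47.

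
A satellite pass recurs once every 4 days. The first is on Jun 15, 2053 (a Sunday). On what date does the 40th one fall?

Nov 18, 2053

The 40th occurrence is 39 intervals after the first: 39 × 4 = 156 days after Jun 15, 2053.
Jun has 30 days — 15 days to the end of Jun leaves 141.
Jul has 31 days (110 left).
Aug has 31 days (79 left).
Sep has 30 days (49 left).
Oct has 31 days (18 left).
18 days into Nov → Nov 18, 2053.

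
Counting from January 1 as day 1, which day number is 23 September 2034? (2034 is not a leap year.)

Days in months before September: 31 + 28 + 31 + 30 + 31 + 30 + 31 + 31 = 243.
Plus 23 days into September → day 266.

266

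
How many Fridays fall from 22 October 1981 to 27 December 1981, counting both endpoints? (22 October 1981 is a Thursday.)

22 October 1981 is a Thursday; the first Friday on or after it is 23 October 1981 (1 day later).
From 23 October 1981 to 27 December 1981: 8 + 30 + 27 = 65 days (rest of October, November, December).
65 ÷ 7 = 9 full weeks with remainder 2, so 9 more Fridays after the first → 10.

10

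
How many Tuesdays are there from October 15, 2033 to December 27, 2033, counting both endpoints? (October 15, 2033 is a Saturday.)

October 15, 2033 is a Saturday; the first Tuesday on or after it is October 18, 2033 (3 days later).
From October 18, 2033 to December 27, 2033: 13 + 30 + 27 = 70 days (rest of October, November, December).
70 ÷ 7 = 10 full weeks with remainder 0, so 10 more Tuesdays after the first → 11.

11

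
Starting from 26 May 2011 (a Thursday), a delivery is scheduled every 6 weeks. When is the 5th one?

10 November 2011

The 5th occurrence is 4 intervals after the first: 4 × 42 = 168 days after 26 May 2011.
May has 31 days — 5 days to the end of May leaves 163.
June has 30 days (133 left).
July has 31 days (102 left).
August has 31 days (71 left).
September has 30 days (41 left).
October has 31 days (10 left).
10 days into November → 10 November 2011.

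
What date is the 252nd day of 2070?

2070-09-09

January has 31 days (252 − 31 = 221 remain).
February has 28 days (221 − 28 = 193 remain).
March has 31 days (193 − 31 = 162 remain).
April has 30 days (162 − 30 = 132 remain).
May has 31 days (132 − 31 = 101 remain).
June has 30 days (101 − 30 = 71 remain).
July has 31 days (71 − 31 = 40 remain).
August has 31 days (40 − 31 = 9 remain).
9 into September → September 9.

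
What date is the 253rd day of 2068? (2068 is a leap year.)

January has 31 days (253 − 31 = 222 remain).
February has 29 days (222 − 29 = 193 remain).
March has 31 days (193 − 31 = 162 remain).
April has 30 days (162 − 30 = 132 remain).
May has 31 days (132 − 31 = 101 remain).
June has 30 days (101 − 30 = 71 remain).
July has 31 days (71 − 31 = 40 remain).
August has 31 days (40 − 31 = 9 remain).
9 into September → September 9.

September 9, 2068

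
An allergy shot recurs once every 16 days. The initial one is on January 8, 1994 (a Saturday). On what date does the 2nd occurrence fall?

The 2nd occurrence is 1 interval after the first: 1 × 16 = 16 days after January 8, 1994.
16 days later is January 24, 1994.

January 24, 1994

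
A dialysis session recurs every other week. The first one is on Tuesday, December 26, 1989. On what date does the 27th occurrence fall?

December 25, 1990

The 27th occurrence is 26 intervals after the first: 26 × 14 = 364 days after December 26, 1989.
December has 31 days — 5 days to the end of December leaves 359.
January has 31 days (328 left).
February has 28 days (300 left).
March has 31 days (269 left).
April has 30 days (239 left).
May has 31 days (208 left).
June has 30 days (178 left).
July has 31 days (147 left).
August has 31 days (116 left).
September has 30 days (86 left).
October has 31 days (55 left).
November has 30 days (25 left).
25 days into December → December 25, 1990.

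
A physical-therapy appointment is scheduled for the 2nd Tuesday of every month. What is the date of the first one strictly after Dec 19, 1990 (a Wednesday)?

Jan 8, 1991

Dec 1990 starts on a Saturday; its first Tuesday is the 4th, so the 2nd Tuesday is the 11th — Dec 11, 1990.
That is not after Dec 19, 1990, so look at Jan 1991.
Jan 1991 starts on a Tuesday; its first Tuesday is the 1st, so the 2nd Tuesday is the 8th — Jan 8, 1991.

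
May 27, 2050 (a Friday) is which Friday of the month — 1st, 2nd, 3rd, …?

Day 27 falls in week ⌈27/7⌉ of the month.
Days 1–7 hold the 1st Friday, 8–14 the 2nd, 15–21 the 3rd, 22–28 the 4th, 29–31 the 5th.
27 is in the range for the 4th.

4th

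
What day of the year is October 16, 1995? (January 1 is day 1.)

Days in months before October: 31 + 28 + 31 + 30 + 31 + 30 + 31 + 31 + 30 = 273.
Plus 16 days into October → day 289.

289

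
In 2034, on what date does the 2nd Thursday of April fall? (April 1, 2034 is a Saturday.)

April 2034 begins on a Saturday, so the first Thursday is April 6 (5 days later).
The 2nd Thursday is 1 weeks later: 6 + 7 = 13.

April 13, 2034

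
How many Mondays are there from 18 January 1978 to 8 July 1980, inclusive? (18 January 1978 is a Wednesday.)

18 January 1978 is a Wednesday; the first Monday on or after it is 23 January 1978 (5 days later).
From 23 January 1978 to 8 July 1980: 342 + 365 + 190 = 897 days (rest of 1978, 1979, to 8 July 1980 in 1980).
897 ÷ 7 = 128 full weeks with remainder 1, so 128 more Mondays after the first → 129.

129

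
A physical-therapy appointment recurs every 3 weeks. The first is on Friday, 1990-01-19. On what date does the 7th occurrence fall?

The 7th occurrence is 6 intervals after the first: 6 × 21 = 126 days after 1990-01-19.
January has 31 days — 12 days to the end of January leaves 114.
February has 28 days (86 left).
March has 31 days (55 left).
April has 30 days (25 left).
25 days into May → 1990-05-25.

1990-05-25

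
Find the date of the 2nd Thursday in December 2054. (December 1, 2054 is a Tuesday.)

December 2054 begins on a Tuesday, so the first Thursday is December 3 (2 days later).
The 2nd Thursday is 1 weeks later: 3 + 7 = 10.

2054-12-10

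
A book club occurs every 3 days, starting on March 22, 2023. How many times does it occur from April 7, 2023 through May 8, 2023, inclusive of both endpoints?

Occurrences land 3·i days after March 22, 2023 for i = 0, 1, 2, …
April 7, 2023 is 16 days after the start; 16 ÷ 3 = 5 remainder 1; since the remainder is 1, round up to i = 6. First occurrence in the window: #7 on April 9, 2023 (6×3 = 18 days in).
May 8, 2023 is 47 days after the start; 47 ÷ 3 = 15 remainder 2. Last occurrence in the window: #16 on May 6, 2023.
Occurrences #7 through #16: 10 in total.

10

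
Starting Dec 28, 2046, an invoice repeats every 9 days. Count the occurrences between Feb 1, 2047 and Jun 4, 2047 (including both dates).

14

Occurrences land 9·i days after Dec 28, 2046 for i = 0, 1, 2, …
Feb 1, 2047 is 35 days after the start; 35 ÷ 9 = 3 remainder 8; since the remainder is 8, round up to i = 4. First occurrence in the window: #5 on Feb 2, 2047 (4×9 = 36 days in).
Jun 4, 2047 is 158 days after the start; 158 ÷ 9 = 17 remainder 5. Last occurrence in the window: #18 on May 30, 2047.
Occurrences #5 through #18: 14 in total.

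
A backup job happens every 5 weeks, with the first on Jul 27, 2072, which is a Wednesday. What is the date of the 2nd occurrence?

The 2nd occurrence is 1 interval after the first: 1 × 35 = 35 days after Jul 27, 2072.
Jul has 31 days — 4 days to the end of Jul leaves 31.
31 days into Aug → Aug 31, 2072.

Aug 31, 2072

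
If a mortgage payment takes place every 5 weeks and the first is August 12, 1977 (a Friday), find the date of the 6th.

February 3, 1978

The 6th occurrence is 5 intervals after the first: 5 × 35 = 175 days after August 12, 1977.
August has 31 days — 19 days to the end of August leaves 156.
September has 30 days (126 left).
October has 31 days (95 left).
November has 30 days (65 left).
December has 31 days (34 left).
January has 31 days (3 left).
3 days into February → February 3, 1978.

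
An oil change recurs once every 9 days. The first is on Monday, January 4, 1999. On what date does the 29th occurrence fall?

The 29th occurrence is 28 intervals after the first: 28 × 9 = 252 days after January 4, 1999.
January has 31 days — 27 days to the end of January leaves 225.
February has 28 days (197 left).
March has 31 days (166 left).
April has 30 days (136 left).
May has 31 days (105 left).
June has 30 days (75 left).
July has 31 days (44 left).
August has 31 days (13 left).
13 days into September → September 13, 1999.

September 13, 1999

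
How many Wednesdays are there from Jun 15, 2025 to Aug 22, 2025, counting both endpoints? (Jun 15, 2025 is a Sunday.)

Jun 15, 2025 is a Sunday; the first Wednesday on or after it is Jun 18, 2025 (3 days later).
From Jun 18, 2025 to Aug 22, 2025: 12 + 31 + 22 = 65 days (rest of Jun, Jul, Aug).
65 ÷ 7 = 9 full weeks with remainder 2, so 9 more Wednesdays after the first → 10.

10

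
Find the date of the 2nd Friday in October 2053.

October 2053 begins on a Wednesday, so the first Friday is October 3 (2 days later).
The 2nd Friday is 1 weeks later: 3 + 7 = 10.

10 October 2053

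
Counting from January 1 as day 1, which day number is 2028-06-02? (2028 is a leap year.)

154

Days in months before June: 31 + 29 + 31 + 30 + 31 = 152.
Plus 2 days into June → day 154.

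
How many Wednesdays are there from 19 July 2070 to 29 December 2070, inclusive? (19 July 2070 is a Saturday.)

19 July 2070 is a Saturday; the first Wednesday on or after it is 23 July 2070 (4 days later).
From 23 July 2070 to 29 December 2070: 8 + 31 + 30 + 31 + 30 + 29 = 159 days (rest of July, August, September, October, November, December).
159 ÷ 7 = 22 full weeks with remainder 5, so 22 more Wednesdays after the first → 23.

23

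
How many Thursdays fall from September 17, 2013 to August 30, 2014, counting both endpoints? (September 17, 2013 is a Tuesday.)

50

September 17, 2013 is a Tuesday; the first Thursday on or after it is September 19, 2013 (2 days later).
From September 19, 2013 to August 30, 2014: 103 + 242 = 345 days (rest of 2013, to August 30, 2014 in 2014).
345 ÷ 7 = 49 full weeks with remainder 2, so 49 more Thursdays after the first → 50.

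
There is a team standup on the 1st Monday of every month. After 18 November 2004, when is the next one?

November 2004 starts on a Monday, so its 1st Monday is 1 November 2004.
That is not after 18 November 2004, so look at December 2004.
December 2004 starts on a Wednesday, so its 1st Monday is 6 December 2004 (5 days in).

6 December 2004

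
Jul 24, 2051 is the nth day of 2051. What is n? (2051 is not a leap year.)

205

Days in months before Jul: 31 + 28 + 31 + 30 + 31 + 30 = 181.
Plus 24 days into Jul → day 205.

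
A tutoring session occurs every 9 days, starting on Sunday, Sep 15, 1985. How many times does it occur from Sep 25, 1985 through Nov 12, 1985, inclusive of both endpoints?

5

Occurrences land 9·i days after Sep 15, 1985 for i = 0, 1, 2, …
Sep 25, 1985 is 10 days after the start; 10 ÷ 9 = 1 remainder 1; since the remainder is 1, round up to i = 2. First occurrence in the window: #3 on Oct 3, 1985 (2×9 = 18 days in).
Nov 12, 1985 is 58 days after the start; 58 ÷ 9 = 6 remainder 4. Last occurrence in the window: #7 on Nov 8, 1985.
Occurrences #3 through #7: 5 in total.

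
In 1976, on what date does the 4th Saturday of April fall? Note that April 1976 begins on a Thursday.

April 1976 begins on a Thursday, so the first Saturday is April 3 (2 days later).
The 4th Saturday is 3 weeks later: 3 + 21 = 24.

24 April 1976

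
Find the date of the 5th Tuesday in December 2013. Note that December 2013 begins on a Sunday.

December 2013 begins on a Sunday, so the first Tuesday is December 3 (2 days later).
The 5th Tuesday is 4 weeks later: 3 + 28 = 31.

December 31, 2013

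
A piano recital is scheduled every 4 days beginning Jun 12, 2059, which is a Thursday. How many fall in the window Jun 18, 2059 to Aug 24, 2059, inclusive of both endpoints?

17

Occurrences land 4·i days after Jun 12, 2059 for i = 0, 1, 2, …
Jun 18, 2059 is 6 days after the start; 6 ÷ 4 = 1 remainder 2; since the remainder is 2, round up to i = 2. First occurrence in the window: #3 on Jun 20, 2059 (2×4 = 8 days in).
Aug 24, 2059 is 73 days after the start; 73 ÷ 4 = 18 remainder 1. Last occurrence in the window: #19 on Aug 23, 2059.
Occurrences #3 through #19: 17 in total.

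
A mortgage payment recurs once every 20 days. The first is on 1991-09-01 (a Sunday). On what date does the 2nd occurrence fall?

The 2nd occurrence is 1 interval after the first: 1 × 20 = 20 days after 1991-09-01.
20 days later is 1991-09-21.

1991-09-21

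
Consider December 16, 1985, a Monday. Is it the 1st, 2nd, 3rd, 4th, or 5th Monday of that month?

Day 16 falls in week ⌈16/7⌉ of the month.
Days 1–7 hold the 1st Monday, 8–14 the 2nd, 15–21 the 3rd, 22–28 the 4th, 29–31 the 5th.
16 is in the range for the 3rd.

3rd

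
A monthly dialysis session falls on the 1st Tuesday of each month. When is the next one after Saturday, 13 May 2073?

6 June 2073

May 2073 starts on a Monday, so its 1st Tuesday is 2 May 2073 (1 day in).
That is not after 13 May 2073, so look at June 2073.
June 2073 starts on a Thursday, so its 1st Tuesday is 6 June 2073 (5 days in).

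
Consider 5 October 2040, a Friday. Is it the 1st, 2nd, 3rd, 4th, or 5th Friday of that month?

1st

Day 5 falls in week ⌈5/7⌉ of the month.
Days 1–7 hold the 1st Friday, 8–14 the 2nd, 15–21 the 3rd, 22–28 the 4th, 29–31 the 5th.
5 is in the range for the 1st.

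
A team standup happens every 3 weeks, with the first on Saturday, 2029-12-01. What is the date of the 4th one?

The 4th occurrence is 3 intervals after the first: 3 × 21 = 63 days after 2029-12-01.
December has 31 days — 30 days to the end of December leaves 33.
January has 31 days (2 left).
2 days into February → 2030-02-02.

2030-02-02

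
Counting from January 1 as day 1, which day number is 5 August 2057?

217

Days in months before August: 31 + 28 + 31 + 30 + 31 + 30 + 31 = 212.
Plus 5 days into August → day 217.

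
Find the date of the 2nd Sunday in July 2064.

13 July 2064

July 2064 begins on a Tuesday, so the first Sunday is July 6 (5 days later).
The 2nd Sunday is 1 weeks later: 6 + 7 = 13.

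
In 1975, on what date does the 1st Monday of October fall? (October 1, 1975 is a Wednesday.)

October 1975 begins on a Wednesday, so the first Monday is October 6 (5 days later).

1975-10-06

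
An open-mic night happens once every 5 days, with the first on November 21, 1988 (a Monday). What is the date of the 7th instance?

The 7th occurrence is 6 intervals after the first: 6 × 5 = 30 days after November 21, 1988.
November has 30 days — 9 days to the end of November leaves 21.
21 days into December → December 21, 1988.

December 21, 1988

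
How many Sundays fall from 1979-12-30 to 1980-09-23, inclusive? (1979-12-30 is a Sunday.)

39

1979-12-30 is a Sunday; the first Sunday on or after it is 1979-12-30.
From 1979-12-30 to 1980-09-23: 1 + 31 + 29 + 31 + 30 + 31 + 30 + 31 + 31 + 23 = 268 days (rest of December, January, February, March, April, May, June, July, August, September).
268 ÷ 7 = 38 full weeks with remainder 2, so 38 more Sundays after the first → 39.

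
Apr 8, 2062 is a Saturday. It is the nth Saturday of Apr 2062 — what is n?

2nd

Day 8 falls in week ⌈8/7⌉ of the month.
Days 1–7 hold the 1st Saturday, 8–14 the 2nd, 15–21 the 3rd, 22–28 the 4th, 29–31 the 5th.
8 is in the range for the 2nd.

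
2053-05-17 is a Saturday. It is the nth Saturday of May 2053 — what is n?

3rd

Day 17 falls in week ⌈17/7⌉ of the month.
Days 1–7 hold the 1st Saturday, 8–14 the 2nd, 15–21 the 3rd, 22–28 the 4th, 29–31 the 5th.
17 is in the range for the 3rd.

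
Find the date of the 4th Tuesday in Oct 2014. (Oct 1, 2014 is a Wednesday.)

Oct 28, 2014

Oct 2014 begins on a Wednesday, so the first Tuesday is Oct 7 (6 days later).
The 4th Tuesday is 3 weeks later: 7 + 21 = 28.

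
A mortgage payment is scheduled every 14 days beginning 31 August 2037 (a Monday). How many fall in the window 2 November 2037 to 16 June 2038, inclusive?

Occurrences land 14·i days after 31 August 2037 for i = 0, 1, 2, …
2 November 2037 is 63 days after the start; 63 ÷ 14 = 4 remainder 7; since the remainder is 7, round up to i = 5. First occurrence in the window: #6 on 9 November 2037 (5×14 = 70 days in).
16 June 2038 is 289 days after the start; 289 ÷ 14 = 20 remainder 9. Last occurrence in the window: #21 on 7 June 2038.
Occurrences #6 through #21: 16 in total.

16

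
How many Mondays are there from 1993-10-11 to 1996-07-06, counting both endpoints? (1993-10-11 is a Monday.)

1993-10-11 is a Monday; the first Monday on or after it is 1993-10-11.
From 1993-10-11 to 1996-07-06: 81 + 365 + 365 + 188 = 999 days (rest of 1993, 1994, 1995, to 1996-07-06 in 1996).
999 ÷ 7 = 142 full weeks with remainder 5, so 142 more Mondays after the first → 143.

143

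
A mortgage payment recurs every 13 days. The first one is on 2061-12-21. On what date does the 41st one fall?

2063-05-25

The 41st occurrence is 40 intervals after the first: 40 × 13 = 520 days after 2061-12-21.
December has 31 days — 10 days to the end of December leaves 510.
2062 has 365 days (145 left).
January has 31 days (114 left).
February has 28 days (86 left).
March has 31 days (55 left).
April has 30 days (25 left).
25 days into May → 2063-05-25.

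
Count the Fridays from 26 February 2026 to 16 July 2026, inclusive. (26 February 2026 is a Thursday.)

20

26 February 2026 is a Thursday; the first Friday on or after it is 27 February 2026 (1 day later).
From 27 February 2026 to 16 July 2026: 1 + 31 + 30 + 31 + 30 + 16 = 139 days (rest of February, March, April, May, June, July).
139 ÷ 7 = 19 full weeks with remainder 6, so 19 more Fridays after the first → 20.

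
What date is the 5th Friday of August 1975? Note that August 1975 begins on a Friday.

29 August 1975

August 1975 begins on a Friday, so the first Friday is August 1.
The 5th Friday is 4 weeks later: 1 + 28 = 29.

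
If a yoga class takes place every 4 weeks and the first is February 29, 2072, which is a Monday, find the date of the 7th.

August 15, 2072

The 7th occurrence is 6 intervals after the first: 6 × 28 = 168 days after February 29, 2072.
February has 29 days — 0 days to the end of February leaves 168.
March has 31 days (137 left).
April has 30 days (107 left).
May has 31 days (76 left).
June has 30 days (46 left).
July has 31 days (15 left).
15 days into August → August 15, 2072.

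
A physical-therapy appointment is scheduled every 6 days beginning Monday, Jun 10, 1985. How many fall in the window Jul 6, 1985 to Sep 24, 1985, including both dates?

13

Occurrences land 6·i days after Jun 10, 1985 for i = 0, 1, 2, …
Jul 6, 1985 is 26 days after the start; 26 ÷ 6 = 4 remainder 2; since the remainder is 2, round up to i = 5. First occurrence in the window: #6 on Jul 10, 1985 (5×6 = 30 days in).
Sep 24, 1985 is 106 days after the start; 106 ÷ 6 = 17 remainder 4. Last occurrence in the window: #18 on Sep 20, 1985.
Occurrences #6 through #18: 13 in total.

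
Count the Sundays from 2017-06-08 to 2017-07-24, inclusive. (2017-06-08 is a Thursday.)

2017-06-08 is a Thursday; the first Sunday on or after it is 2017-06-11 (3 days later).
From 2017-06-11 to 2017-07-24: 19 + 24 = 43 days (rest of June, July).
43 ÷ 7 = 6 full weeks with remainder 1, so 6 more Sundays after the first → 7.

7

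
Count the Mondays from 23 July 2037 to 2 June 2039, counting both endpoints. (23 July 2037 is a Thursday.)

97

23 July 2037 is a Thursday; the first Monday on or after it is 27 July 2037 (4 days later).
From 27 July 2037 to 2 June 2039: 157 + 365 + 153 = 675 days (rest of 2037, 2038, to 2 June 2039 in 2039).
675 ÷ 7 = 96 full weeks with remainder 3, so 96 more Mondays after the first → 97.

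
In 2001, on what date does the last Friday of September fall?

September 2001 begins on a Saturday, so the first Friday is September 7 (6 days later).
September 2001 has 30 days. Adding weeks: 7, 14, 21, 28 — the last one ≤ 30 is the 28th.

September 28, 2001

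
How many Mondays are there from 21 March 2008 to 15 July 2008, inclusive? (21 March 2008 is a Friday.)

21 March 2008 is a Friday; the first Monday on or after it is 24 March 2008 (3 days later).
From 24 March 2008 to 15 July 2008: 7 + 30 + 31 + 30 + 15 = 113 days (rest of March, April, May, June, July).
113 ÷ 7 = 16 full weeks with remainder 1, so 16 more Mondays after the first → 17.

17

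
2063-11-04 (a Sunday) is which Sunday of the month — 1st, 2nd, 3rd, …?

1st

Day 4 falls in week ⌈4/7⌉ of the month.
Days 1–7 hold the 1st Sunday, 8–14 the 2nd, 15–21 the 3rd, 22–28 the 4th, 29–31 the 5th.
4 is in the range for the 1st.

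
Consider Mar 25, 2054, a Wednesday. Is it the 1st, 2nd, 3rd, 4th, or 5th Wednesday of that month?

Day 25 falls in week ⌈25/7⌉ of the month.
Days 1–7 hold the 1st Wednesday, 8–14 the 2nd, 15–21 the 3rd, 22–28 the 4th, 29–31 the 5th.
25 is in the range for the 4th.

4th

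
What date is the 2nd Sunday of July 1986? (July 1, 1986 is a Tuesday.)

July 1986 begins on a Tuesday, so the first Sunday is July 6 (5 days later).
The 2nd Sunday is 1 weeks later: 6 + 7 = 13.

13 July 1986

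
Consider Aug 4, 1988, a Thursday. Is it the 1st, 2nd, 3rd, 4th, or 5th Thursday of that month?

Day 4 falls in week ⌈4/7⌉ of the month.
Days 1–7 hold the 1st Thursday, 8–14 the 2nd, 15–21 the 3rd, 22–28 the 4th, 29–31 the 5th.
4 is in the range for the 1st.

1st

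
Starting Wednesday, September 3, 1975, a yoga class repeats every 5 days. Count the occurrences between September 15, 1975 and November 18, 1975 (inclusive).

Occurrences land 5·i days after September 3, 1975 for i = 0, 1, 2, …
September 15, 1975 is 12 days after the start; 12 ÷ 5 = 2 remainder 2; since the remainder is 2, round up to i = 3. First occurrence in the window: #4 on September 18, 1975 (3×5 = 15 days in).
November 18, 1975 is 76 days after the start; 76 ÷ 5 = 15 remainder 1. Last occurrence in the window: #16 on November 17, 1975.
Occurrences #4 through #16: 13 in total.

13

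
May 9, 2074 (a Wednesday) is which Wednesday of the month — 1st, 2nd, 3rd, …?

Day 9 falls in week ⌈9/7⌉ of the month.
Days 1–7 hold the 1st Wednesday, 8–14 the 2nd, 15–21 the 3rd, 22–28 the 4th, 29–31 the 5th.
9 is in the range for the 2nd.

2nd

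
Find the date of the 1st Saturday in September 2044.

September 2044 begins on a Thursday, so the first Saturday is September 3 (2 days later).

September 3, 2044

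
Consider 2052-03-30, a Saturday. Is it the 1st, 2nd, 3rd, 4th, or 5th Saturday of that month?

5th

Day 30 falls in week ⌈30/7⌉ of the month.
Days 1–7 hold the 1st Saturday, 8–14 the 2nd, 15–21 the 3rd, 22–28 the 4th, 29–31 the 5th.
30 is in the range for the 5th.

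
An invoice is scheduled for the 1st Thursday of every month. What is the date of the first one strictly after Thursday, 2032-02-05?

February 2032 starts on a Sunday, so its 1st Thursday is 2032-02-05 (4 days in).
That is not after 2032-02-05, so look at March 2032.
March 2032 starts on a Monday, so its 1st Thursday is 2032-03-04 (3 days in).

2032-03-04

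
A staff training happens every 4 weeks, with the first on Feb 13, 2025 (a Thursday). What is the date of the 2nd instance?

Mar 13, 2025

The 2nd occurrence is 1 interval after the first: 1 × 28 = 28 days after Feb 13, 2025.
Feb has 28 days — 15 days to the end of Feb leaves 13.
13 days into Mar → Mar 13, 2025.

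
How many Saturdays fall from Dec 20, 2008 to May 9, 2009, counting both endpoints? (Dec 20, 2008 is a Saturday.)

21

Dec 20, 2008 is a Saturday; the first Saturday on or after it is Dec 20, 2008.
From Dec 20, 2008 to May 9, 2009: 11 + 31 + 28 + 31 + 30 + 9 = 140 days (rest of Dec, Jan, Feb, Mar, Apr, May).
140 ÷ 7 = 20 full weeks with remainder 0, so 20 more Saturdays after the first → 21.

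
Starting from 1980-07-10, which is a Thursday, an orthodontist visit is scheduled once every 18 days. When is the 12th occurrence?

The 12th occurrence is 11 intervals after the first: 11 × 18 = 198 days after 1980-07-10.
July has 31 days — 21 days to the end of July leaves 177.
August has 31 days (146 left).
September has 30 days (116 left).
October has 31 days (85 left).
November has 30 days (55 left).
December has 31 days (24 left).
24 days into January → 1981-01-24.

1981-01-24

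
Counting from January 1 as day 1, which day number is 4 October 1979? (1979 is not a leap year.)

Days in months before October: 31 + 28 + 31 + 30 + 31 + 30 + 31 + 31 + 30 = 273.
Plus 4 days into October → day 277.

277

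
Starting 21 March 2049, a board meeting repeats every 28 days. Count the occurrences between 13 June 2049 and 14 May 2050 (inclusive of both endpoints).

Occurrences land 28·i days after 21 March 2049 for i = 0, 1, 2, …
13 June 2049 is 84 days after the start; 84 ÷ 28 = 3 remainder 0. First occurrence in the window: #4 on 13 June 2049 (3×28 = 84 days in).
14 May 2050 is 419 days after the start; 419 ÷ 28 = 14 remainder 27. Last occurrence in the window: #15 on 17 April 2050.
Occurrences #4 through #15: 12 in total.

12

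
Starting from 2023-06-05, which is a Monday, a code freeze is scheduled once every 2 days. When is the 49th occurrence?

2023-09-09

The 49th occurrence is 48 intervals after the first: 48 × 2 = 96 days after 2023-06-05.
June has 30 days — 25 days to the end of June leaves 71.
July has 31 days (40 left).
August has 31 days (9 left).
9 days into September → 2023-09-09.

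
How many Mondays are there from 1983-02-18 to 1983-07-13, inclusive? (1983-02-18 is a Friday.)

1983-02-18 is a Friday; the first Monday on or after it is 1983-02-21 (3 days later).
From 1983-02-21 to 1983-07-13: 7 + 31 + 30 + 31 + 30 + 13 = 142 days (rest of February, March, April, May, June, July).
142 ÷ 7 = 20 full weeks with remainder 2, so 20 more Mondays after the first → 21.

21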